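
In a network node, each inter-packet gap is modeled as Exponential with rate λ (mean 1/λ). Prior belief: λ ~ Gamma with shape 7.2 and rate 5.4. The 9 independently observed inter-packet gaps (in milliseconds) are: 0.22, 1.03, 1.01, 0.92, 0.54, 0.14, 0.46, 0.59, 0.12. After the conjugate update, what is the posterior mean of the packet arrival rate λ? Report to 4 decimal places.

1.5532

With a Gamma(shape α, rate β) prior on the exponential rate λ, the posterior after n observations with total T = Σxᵢ is Gamma(α+n, β+T).
Sum of observations T = 5.03 milliseconds; n = 9.
Posterior: Gamma(7.2+9, 5.4+5.03) = Gamma(16.2, 10.43).
Posterior mean of λ = α/β = 16.2/10.43 = 1.5532.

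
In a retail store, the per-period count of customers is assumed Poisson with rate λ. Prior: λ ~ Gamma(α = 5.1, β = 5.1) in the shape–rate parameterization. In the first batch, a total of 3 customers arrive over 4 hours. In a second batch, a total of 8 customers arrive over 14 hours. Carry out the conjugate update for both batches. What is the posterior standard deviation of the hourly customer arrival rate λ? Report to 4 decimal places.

0.1737

With a Gamma(shape α, rate β) prior, the Poisson likelihood is conjugate: the posterior is Gamma(α + ΣXᵢ, β + n).
After batch 1: Gamma(α+S, β+n) = Gamma(5.1+3, 5.1+4) = Gamma(8.1, 9.1).
After batch 2: Gamma(α+S, β+n) = Gamma(8.1+8, 9.1+14) = Gamma(16.1, 23.1).
SD = √α/β = √16.1/23.1 = 0.1737.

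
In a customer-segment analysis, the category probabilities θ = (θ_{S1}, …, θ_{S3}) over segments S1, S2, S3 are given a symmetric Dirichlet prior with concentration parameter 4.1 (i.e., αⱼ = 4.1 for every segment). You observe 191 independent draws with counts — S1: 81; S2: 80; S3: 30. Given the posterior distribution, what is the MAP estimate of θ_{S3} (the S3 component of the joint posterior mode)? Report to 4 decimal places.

The Dirichlet prior is conjugate to the Multinomial likelihood: each posterior αⱼ = prior αⱼ + observed count nⱼ.
Posterior concentration: (85.1, 84.1, 34.1), total = 203.3.
Joint mode component: (α_{S3}−1)/(Σα−K) = 33.1/200.3 = 0.1653.

0.1653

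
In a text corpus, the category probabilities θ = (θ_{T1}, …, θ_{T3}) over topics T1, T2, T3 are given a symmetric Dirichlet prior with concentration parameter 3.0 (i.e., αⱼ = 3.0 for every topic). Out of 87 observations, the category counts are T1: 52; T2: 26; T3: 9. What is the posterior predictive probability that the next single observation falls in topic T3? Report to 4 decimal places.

0.1250

The Dirichlet prior is conjugate to the Multinomial likelihood: each posterior αⱼ = prior αⱼ + observed count nⱼ.
Posterior concentration: (55.0, 29.0, 12.0), total = 96.0.
P(next = T3 | data) = α_{T3}/Σα = 0.1250.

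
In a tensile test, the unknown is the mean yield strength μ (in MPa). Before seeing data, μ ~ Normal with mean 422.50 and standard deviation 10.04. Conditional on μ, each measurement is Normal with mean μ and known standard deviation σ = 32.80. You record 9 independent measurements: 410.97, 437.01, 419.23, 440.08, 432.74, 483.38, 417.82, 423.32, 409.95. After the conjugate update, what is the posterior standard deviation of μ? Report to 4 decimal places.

For Normal data with known variance σ², a Normal(μ₀, σ₀²) prior on μ is conjugate. Posterior precision = 1/σ₀² + n/σ²; posterior mean is the precision-weighted average of μ₀ and x̄.
σ₀² = 10.04² = 100.8016, σ² = 32.80² = 1075.84; σ² + n·σ₀² = 1075.84 + 9·100.8016 = 1983.0544.
Posterior precision = 1/σ₀² + n/σ² = 1/100.8016 + 9/1075.84 = (σ² + n·σ₀²)/(σ₀²σ²) = 1983.0544/(100.8016·1075.84); posterior variance σₙ² = σ₀²σ²/(σ² + n·σ₀²) = 100.8016·1075.84/1983.0544 = 54.686545.
Posterior SD = √σₙ² = √(100.8016·1075.84/1983.0544) = 7.3950.

7.3950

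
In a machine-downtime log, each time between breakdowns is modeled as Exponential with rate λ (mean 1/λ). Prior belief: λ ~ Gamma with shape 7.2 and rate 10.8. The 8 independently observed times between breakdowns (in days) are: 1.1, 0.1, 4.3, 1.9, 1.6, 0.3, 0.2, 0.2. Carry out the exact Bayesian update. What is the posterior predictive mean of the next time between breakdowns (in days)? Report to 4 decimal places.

1.4437

With a Gamma(shape α, rate β) prior on the exponential rate λ, the posterior after n observations with total T = Σxᵢ is Gamma(α+n, β+T).
Sum of observations T = 9.7 days; n = 8.
Posterior: Gamma(7.2+8, 10.8+9.7) = Gamma(15.2, 20.5).
The predictive distribution for the next observation is Lomax; its mean is β/(α−1) = 20.5/14.2 = 1.4437.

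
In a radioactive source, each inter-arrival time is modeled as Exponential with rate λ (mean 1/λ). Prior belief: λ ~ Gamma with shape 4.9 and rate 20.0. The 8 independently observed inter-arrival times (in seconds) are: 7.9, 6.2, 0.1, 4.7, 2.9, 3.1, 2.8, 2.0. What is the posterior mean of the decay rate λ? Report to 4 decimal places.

0.2596

With a Gamma(shape α, rate β) prior on the exponential rate λ, the posterior after n observations with total T = Σxᵢ is Gamma(α+n, β+T).
Sum of observations T = 29.7 seconds; n = 8.
Posterior: Gamma(4.9+8, 20.0+29.7) = Gamma(12.9, 49.7).
Posterior mean of λ = α/β = 12.9/49.7 = 0.2596.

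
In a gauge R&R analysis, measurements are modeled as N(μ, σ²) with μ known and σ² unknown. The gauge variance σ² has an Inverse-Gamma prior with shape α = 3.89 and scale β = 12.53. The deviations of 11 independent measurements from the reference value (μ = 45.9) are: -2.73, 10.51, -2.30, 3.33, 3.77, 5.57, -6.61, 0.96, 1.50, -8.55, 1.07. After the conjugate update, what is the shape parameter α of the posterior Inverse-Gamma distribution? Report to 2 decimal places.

9.39

With known mean μ and an Inverse-Gamma(α, β) prior on σ², the Normal likelihood is conjugate: posterior is Inv-Gamma(α + n/2, β + Σ(xᵢ−μ)²/2).
Σ(xᵢ−μ)² = (-2.73)² + (10.51)² + (-2.30)² + (3.33)² + (3.77)² + (5.57)² + (-6.61)² + (0.96)² + (1.50)² + (-8.55)² + (1.07)² = 300.6408.
Posterior: Inv-Gamma(3.89 + 11/2, 12.53 + 300.6408/2) = Inv-Gamma(9.39, 162.85040).
Posterior α = 9.39.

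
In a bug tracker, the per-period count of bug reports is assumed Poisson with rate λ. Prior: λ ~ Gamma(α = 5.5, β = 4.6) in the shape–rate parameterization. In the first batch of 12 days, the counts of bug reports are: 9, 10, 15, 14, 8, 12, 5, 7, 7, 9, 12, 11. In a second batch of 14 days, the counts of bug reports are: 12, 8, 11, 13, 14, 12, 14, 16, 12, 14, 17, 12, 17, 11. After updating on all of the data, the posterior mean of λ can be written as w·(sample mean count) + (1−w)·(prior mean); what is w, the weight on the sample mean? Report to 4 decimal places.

0.8497

With a Gamma(shape α, rate β) prior, the Poisson likelihood is conjugate: the posterior is Gamma(α + ΣXᵢ, β + n).
Total number of days: n = 12 + 14 = 26.
Posterior mean = (α₀+S)/(β₀+n) = [n/(β₀+n)]·(S/n) + [β₀/(β₀+n)]·(α₀/β₀), so only n and β₀ enter the weight.
Weight on data w = n/(β₀+n) = 26/(4.6+26) = 26/30.6 = 0.8497.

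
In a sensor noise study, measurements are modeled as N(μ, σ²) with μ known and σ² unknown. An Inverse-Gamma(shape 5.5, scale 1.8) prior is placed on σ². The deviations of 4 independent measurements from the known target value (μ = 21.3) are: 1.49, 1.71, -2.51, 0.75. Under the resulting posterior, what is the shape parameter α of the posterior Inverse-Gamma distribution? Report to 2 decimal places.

7.50

With known mean μ and an Inverse-Gamma(α, β) prior on σ², the Normal likelihood is conjugate: posterior is Inv-Gamma(α + n/2, β + Σ(xᵢ−μ)²/2).
Σ(xᵢ−μ)² = (1.49)² + (1.71)² + (-2.51)² + (0.75)² = 12.0068.
Posterior: Inv-Gamma(5.5 + 4/2, 1.8 + 12.0068/2) = Inv-Gamma(7.50, 7.80340).
Posterior α = 7.50.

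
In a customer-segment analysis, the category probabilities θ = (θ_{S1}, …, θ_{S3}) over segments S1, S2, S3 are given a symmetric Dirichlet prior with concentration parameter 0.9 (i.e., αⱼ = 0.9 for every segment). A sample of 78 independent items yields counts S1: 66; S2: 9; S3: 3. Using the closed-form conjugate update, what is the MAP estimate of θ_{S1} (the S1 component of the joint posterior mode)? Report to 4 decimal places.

The Dirichlet prior is conjugate to the Multinomial likelihood: each posterior αⱼ = prior αⱼ + observed count nⱼ.
Posterior concentration: (66.9, 9.9, 3.9), total = 80.7.
Joint mode component: (α_{S1}−1)/(Σα−K) = 65.9/77.7 = 0.8481.

0.8481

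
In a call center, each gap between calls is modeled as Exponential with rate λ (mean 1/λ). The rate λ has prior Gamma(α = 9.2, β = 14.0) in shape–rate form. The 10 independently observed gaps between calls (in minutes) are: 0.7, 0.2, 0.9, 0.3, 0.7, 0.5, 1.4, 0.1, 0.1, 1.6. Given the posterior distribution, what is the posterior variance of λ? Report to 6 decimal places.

0.045687

With a Gamma(shape α, rate β) prior on the exponential rate λ, the posterior after n observations with total T = Σxᵢ is Gamma(α+n, β+T).
Sum of observations T = 6.5 minutes; n = 10.
Posterior: Gamma(9.2+10, 14.0+6.5) = Gamma(19.2, 20.5).
Var = α/β² = 0.045687.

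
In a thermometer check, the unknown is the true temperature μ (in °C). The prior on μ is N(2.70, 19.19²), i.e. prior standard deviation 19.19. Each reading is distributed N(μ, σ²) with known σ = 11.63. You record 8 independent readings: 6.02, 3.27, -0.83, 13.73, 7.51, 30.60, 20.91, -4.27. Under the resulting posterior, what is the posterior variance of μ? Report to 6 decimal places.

16.164958

For Normal data with known variance σ², a Normal(μ₀, σ₀²) prior on μ is conjugate. Posterior precision = 1/σ₀² + n/σ²; posterior mean is the precision-weighted average of μ₀ and x̄.
σ₀² = 19.19² = 368.2561, σ² = 11.63² = 135.2569; σ² + n·σ₀² = 135.2569 + 8·368.2561 = 3081.3057.
Posterior precision = 1/σ₀² + n/σ² = 1/368.2561 + 8/135.2569 = (σ² + n·σ₀²)/(σ₀²σ²) = 3081.3057/(368.2561·135.2569); posterior variance σₙ² = σ₀²σ²/(σ² + n·σ₀²) = 368.2561·135.2569/3081.3057 = 16.164958.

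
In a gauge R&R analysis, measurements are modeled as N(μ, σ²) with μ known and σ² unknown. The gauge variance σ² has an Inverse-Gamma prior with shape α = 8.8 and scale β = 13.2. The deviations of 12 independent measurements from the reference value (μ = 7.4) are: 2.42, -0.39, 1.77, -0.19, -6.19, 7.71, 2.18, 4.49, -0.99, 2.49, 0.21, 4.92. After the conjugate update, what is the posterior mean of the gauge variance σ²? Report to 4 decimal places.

6.8725

With known mean μ and an Inverse-Gamma(α, β) prior on σ², the Normal likelihood is conjugate: posterior is Inv-Gamma(α + n/2, β + Σ(xᵢ−μ)²/2).
Σ(xᵢ−μ)² = (2.42)² + (-0.39)² + (1.77)² + (-0.19)² + (-6.19)² + (7.71)² + (2.18)² + (4.49)² + (-0.99)² + (2.49)² + (0.21)² + (4.92)² = 163.2809.
Posterior: Inv-Gamma(8.8 + 12/2, 13.2 + 163.2809/2) = Inv-Gamma(14.80, 94.84045).
E[σ²|data] = β/(α−1) = 94.84045/13.80 = 6.8725.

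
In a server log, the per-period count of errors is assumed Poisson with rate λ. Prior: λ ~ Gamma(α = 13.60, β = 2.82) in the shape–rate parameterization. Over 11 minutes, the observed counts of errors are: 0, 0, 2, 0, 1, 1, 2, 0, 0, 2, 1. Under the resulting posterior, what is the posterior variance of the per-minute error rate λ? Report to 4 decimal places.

With a Gamma(shape α, rate β) prior, the Poisson likelihood is conjugate: the posterior is Gamma(α + ΣXᵢ, β + n).
Sum of counts S = 9 over n = 11 minutes.
Posterior: Gamma(α+S, β+n) = Gamma(13.60+9, 2.82+11) = Gamma(22.60, 13.82).
Var = α/β² = 22.60/13.82² = 0.1183.

0.1183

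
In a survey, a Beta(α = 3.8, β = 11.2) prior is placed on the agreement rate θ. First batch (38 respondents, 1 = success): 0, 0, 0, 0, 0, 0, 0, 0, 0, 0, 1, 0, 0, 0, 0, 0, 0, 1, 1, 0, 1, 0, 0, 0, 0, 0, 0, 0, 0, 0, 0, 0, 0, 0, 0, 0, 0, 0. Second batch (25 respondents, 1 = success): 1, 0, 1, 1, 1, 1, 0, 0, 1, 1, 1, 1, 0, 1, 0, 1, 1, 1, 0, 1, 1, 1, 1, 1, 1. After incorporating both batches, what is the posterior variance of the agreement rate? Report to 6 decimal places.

0.002855

The Beta prior is conjugate to a Binomial/Bernoulli likelihood; the update adds successes to α and failures to β.
After batch 1: Beta(3.8+4, 11.2+34) = Beta(7.8, 45.2).
After batch 2: Beta(7.8+19, 45.2+6) = Beta(26.8, 51.2).
Var = αβ/((α+β)²(α+β+1)) = 26.8·51.2/(78.0²·79.0) = 0.002855.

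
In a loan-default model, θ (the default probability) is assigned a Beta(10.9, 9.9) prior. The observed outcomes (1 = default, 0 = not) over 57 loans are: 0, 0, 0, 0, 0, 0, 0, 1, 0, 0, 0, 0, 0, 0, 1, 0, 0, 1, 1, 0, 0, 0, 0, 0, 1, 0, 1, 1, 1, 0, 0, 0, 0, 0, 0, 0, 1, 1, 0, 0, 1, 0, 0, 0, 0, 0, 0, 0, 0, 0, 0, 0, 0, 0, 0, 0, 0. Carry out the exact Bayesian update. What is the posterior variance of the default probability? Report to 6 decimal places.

The Beta prior is conjugate to a Binomial/Bernoulli likelihood; the update adds successes to α and failures to β.
Posterior: Beta(α+k, β+n−k) = Beta(10.9+11, 9.9+46) = Beta(21.9, 55.9).
Var = αβ/((α+β)²(α+β+1)) = 21.9·55.9/(77.8²·78.8) = 0.002567.

0.002567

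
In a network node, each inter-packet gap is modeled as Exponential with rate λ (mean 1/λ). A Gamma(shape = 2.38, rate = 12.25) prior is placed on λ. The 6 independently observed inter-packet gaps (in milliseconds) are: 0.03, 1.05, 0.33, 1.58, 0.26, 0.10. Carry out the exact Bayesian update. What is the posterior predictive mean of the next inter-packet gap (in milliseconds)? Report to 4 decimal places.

With a Gamma(shape α, rate β) prior on the exponential rate λ, the posterior after n observations with total T = Σxᵢ is Gamma(α+n, β+T).
Sum of observations T = 3.35 milliseconds; n = 6.
Posterior: Gamma(2.38+6, 12.25+3.35) = Gamma(8.38, 15.60).
The predictive distribution for the next observation is Lomax; its mean is β/(α−1) = 15.60/7.38 = 2.1138.

2.1138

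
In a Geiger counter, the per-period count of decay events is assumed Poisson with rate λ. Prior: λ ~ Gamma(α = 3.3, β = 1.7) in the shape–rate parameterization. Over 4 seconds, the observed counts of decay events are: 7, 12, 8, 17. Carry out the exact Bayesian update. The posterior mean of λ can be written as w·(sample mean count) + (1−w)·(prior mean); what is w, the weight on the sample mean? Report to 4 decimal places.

0.7018

With a Gamma(shape α, rate β) prior, the Poisson likelihood is conjugate: the posterior is Gamma(α + ΣXᵢ, β + n).
Posterior mean = (α₀+S)/(β₀+n) = [n/(β₀+n)]·(S/n) + [β₀/(β₀+n)]·(α₀/β₀), so only n and β₀ enter the weight.
Weight on data w = n/(β₀+n) = 4/(1.7+4) = 4/5.7 = 0.7018.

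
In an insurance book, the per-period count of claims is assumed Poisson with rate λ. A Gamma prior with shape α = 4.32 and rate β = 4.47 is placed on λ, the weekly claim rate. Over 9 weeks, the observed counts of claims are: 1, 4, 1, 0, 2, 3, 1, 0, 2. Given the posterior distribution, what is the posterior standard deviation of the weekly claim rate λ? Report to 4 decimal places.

With a Gamma(shape α, rate β) prior, the Poisson likelihood is conjugate: the posterior is Gamma(α + ΣXᵢ, β + n).
Sum of counts S = 14 over n = 9 weeks.
Posterior: Gamma(α+S, β+n) = Gamma(4.32+14, 4.47+9) = Gamma(18.32, 13.47).
SD = √α/β = √18.32/13.47 = 0.3178.

0.3178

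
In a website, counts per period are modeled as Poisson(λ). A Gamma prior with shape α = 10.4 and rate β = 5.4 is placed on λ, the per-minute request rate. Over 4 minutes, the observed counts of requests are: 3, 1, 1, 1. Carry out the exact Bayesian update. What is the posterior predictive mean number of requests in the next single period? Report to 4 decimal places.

1.7447

With a Gamma(shape α, rate β) prior, the Poisson likelihood is conjugate: the posterior is Gamma(α + ΣXᵢ, β + n).
Sum of counts S = 6 over n = 4 minutes.
Posterior: Gamma(α+S, β+n) = Gamma(10.4+6, 5.4+4) = Gamma(16.4, 9.4).
The predictive distribution for one future period is NegBinom with mean α/β = 1.7447.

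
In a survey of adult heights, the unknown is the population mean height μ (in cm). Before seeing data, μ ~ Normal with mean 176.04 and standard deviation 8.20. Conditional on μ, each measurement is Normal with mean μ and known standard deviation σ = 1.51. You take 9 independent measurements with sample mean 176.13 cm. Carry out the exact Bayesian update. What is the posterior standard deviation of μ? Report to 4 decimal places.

For Normal data with known variance σ², a Normal(μ₀, σ₀²) prior on μ is conjugate. Posterior precision = 1/σ₀² + n/σ²; posterior mean is the precision-weighted average of μ₀ and x̄.
σ₀² = 8.20² = 67.24, σ² = 1.51² = 2.2801; σ² + n·σ₀² = 2.2801 + 9·67.24 = 607.4401.
Posterior precision = 1/σ₀² + n/σ² = 1/67.24 + 9/2.2801 = (σ² + n·σ₀²)/(σ₀²σ²) = 607.4401/(67.24·2.2801); posterior variance σₙ² = σ₀²σ²/(σ² + n·σ₀²) = 67.24·2.2801/607.4401 = 0.252393.
Posterior SD = √σₙ² = √(67.24·2.2801/607.4401) = 0.5024.

0.5024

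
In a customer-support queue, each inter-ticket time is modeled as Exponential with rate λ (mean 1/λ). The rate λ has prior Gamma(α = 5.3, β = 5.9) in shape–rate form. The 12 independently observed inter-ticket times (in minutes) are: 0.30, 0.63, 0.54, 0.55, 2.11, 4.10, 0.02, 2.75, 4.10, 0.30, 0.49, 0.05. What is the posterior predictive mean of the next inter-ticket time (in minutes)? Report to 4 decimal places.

With a Gamma(shape α, rate β) prior on the exponential rate λ, the posterior after n observations with total T = Σxᵢ is Gamma(α+n, β+T).
Sum of observations T = 15.94 minutes; n = 12.
Posterior: Gamma(5.3+12, 5.9+15.94) = Gamma(17.3, 21.84).
The predictive distribution for the next observation is Lomax; its mean is β/(α−1) = 21.84/16.3 = 1.3399.

1.3399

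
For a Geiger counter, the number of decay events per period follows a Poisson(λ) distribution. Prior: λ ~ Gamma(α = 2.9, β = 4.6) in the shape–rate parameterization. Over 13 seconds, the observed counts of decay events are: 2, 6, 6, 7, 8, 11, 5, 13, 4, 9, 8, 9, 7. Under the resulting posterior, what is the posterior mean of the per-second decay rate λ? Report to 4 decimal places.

With a Gamma(shape α, rate β) prior, the Poisson likelihood is conjugate: the posterior is Gamma(α + ΣXᵢ, β + n).
Sum of counts S = 95 over n = 13 seconds.
Posterior: Gamma(α+S, β+n) = Gamma(2.9+95, 4.6+13) = Gamma(97.9, 17.6).
Posterior mean = α/β = 97.9/17.6 = 5.5625.

5.5625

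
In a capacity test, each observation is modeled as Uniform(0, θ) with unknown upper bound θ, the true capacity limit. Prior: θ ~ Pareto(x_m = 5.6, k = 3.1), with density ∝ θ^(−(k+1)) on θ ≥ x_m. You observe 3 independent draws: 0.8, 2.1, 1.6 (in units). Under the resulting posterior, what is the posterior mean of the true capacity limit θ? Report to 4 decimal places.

A Pareto(scale x_m, shape k) prior on the upper bound θ of Uniform(0, θ) is conjugate: posterior is Pareto(max(x_m, max xᵢ), k + n).
Sample maximum = 2.1; prior scale x_m = 5.6 → posterior scale = max = 5.6.
Posterior shape = 3.1 + 3 = 6.1.
E[θ|data] = k·x_m/(k−1) = 6.1·5.6/5.1 = 6.6980.

6.6980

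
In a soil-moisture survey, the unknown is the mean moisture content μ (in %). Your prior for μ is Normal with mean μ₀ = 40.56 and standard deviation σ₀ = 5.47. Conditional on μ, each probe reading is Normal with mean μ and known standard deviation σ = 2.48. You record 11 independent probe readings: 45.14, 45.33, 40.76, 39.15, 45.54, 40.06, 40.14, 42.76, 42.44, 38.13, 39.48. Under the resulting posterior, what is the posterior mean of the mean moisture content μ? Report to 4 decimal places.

For Normal data with known variance σ², a Normal(μ₀, σ₀²) prior on μ is conjugate. Posterior precision = 1/σ₀² + n/σ²; posterior mean is the precision-weighted average of μ₀ and x̄.
Σxᵢ = 45.14 + 45.33 + 40.76 + 39.15 + 45.54 + 40.06 + 40.14 + 42.76 + 42.44 + 38.13 + 39.48 = 458.93, so n·x̄ = 458.93.
σ₀² = 5.47² = 29.9209, σ² = 2.48² = 6.1504; σ² + n·σ₀² = 6.1504 + 11·29.9209 = 335.2803.
Posterior mean = (μ₀/σ₀² + n·x̄/σ²)/(1/σ₀² + n/σ²) = (σ²·μ₀ + σ₀²·n·x̄)/(σ² + n·σ₀²) = (6.1504·40.56 + 29.9209·458.93)/335.2803 = 13981.058861/335.2803 = 41.6996.

41.6996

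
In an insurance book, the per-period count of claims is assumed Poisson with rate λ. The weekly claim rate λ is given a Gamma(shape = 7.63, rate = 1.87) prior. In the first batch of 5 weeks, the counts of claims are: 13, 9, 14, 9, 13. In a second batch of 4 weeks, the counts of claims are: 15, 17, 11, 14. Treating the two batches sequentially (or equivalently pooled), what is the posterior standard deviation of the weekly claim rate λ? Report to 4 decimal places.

1.0188

With a Gamma(shape α, rate β) prior, the Poisson likelihood is conjugate: the posterior is Gamma(α + ΣXᵢ, β + n).
Batch 1: sum of counts S = 58 over n = 5 weeks.
After batch 1: Gamma(α+S, β+n) = Gamma(7.63+58, 1.87+5) = Gamma(65.63, 6.87).
Batch 2: sum of counts S = 57 over n = 4 weeks.
After batch 2: Gamma(α+S, β+n) = Gamma(65.63+57, 6.87+4) = Gamma(122.63, 10.87).
SD = √α/β = √122.63/10.87 = 1.0188.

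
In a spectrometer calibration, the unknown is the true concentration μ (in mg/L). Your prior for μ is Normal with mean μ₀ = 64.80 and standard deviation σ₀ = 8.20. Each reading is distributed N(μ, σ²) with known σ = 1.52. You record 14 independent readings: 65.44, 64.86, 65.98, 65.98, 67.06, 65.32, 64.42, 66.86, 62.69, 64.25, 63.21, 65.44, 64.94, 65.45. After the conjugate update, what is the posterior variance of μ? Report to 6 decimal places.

For Normal data with known variance σ², a Normal(μ₀, σ₀²) prior on μ is conjugate. Posterior precision = 1/σ₀² + n/σ²; posterior mean is the precision-weighted average of μ₀ and x̄.
σ₀² = 8.20² = 67.24, σ² = 1.52² = 2.3104; σ² + n·σ₀² = 2.3104 + 14·67.24 = 943.6704.
Posterior precision = 1/σ₀² + n/σ² = 1/67.24 + 14/2.3104 = (σ² + n·σ₀²)/(σ₀²σ²) = 943.6704/(67.24·2.3104); posterior variance σₙ² = σ₀²σ²/(σ² + n·σ₀²) = 67.24·2.3104/943.6704 = 0.164625.

0.164625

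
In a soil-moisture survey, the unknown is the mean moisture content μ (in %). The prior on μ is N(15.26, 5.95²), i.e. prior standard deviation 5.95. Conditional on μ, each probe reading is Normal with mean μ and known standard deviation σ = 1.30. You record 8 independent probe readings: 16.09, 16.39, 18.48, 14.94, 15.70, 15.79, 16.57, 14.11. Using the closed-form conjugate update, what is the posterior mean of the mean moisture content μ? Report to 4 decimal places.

16.0043

For Normal data with known variance σ², a Normal(μ₀, σ₀²) prior on μ is conjugate. Posterior precision = 1/σ₀² + n/σ²; posterior mean is the precision-weighted average of μ₀ and x̄.
Σxᵢ = 16.09 + 16.39 + 18.48 + 14.94 + 15.70 + 15.79 + 16.57 + 14.11 = 128.07, so n·x̄ = 128.07.
σ₀² = 5.95² = 35.4025, σ² = 1.30² = 1.69; σ² + n·σ₀² = 1.69 + 8·35.4025 = 284.91.
Posterior mean = (μ₀/σ₀² + n·x̄/σ²)/(1/σ₀² + n/σ²) = (σ²·μ₀ + σ₀²·n·x̄)/(σ² + n·σ₀²) = (1.69·15.26 + 35.4025·128.07)/284.91 = 4559.787575/284.91 = 16.0043.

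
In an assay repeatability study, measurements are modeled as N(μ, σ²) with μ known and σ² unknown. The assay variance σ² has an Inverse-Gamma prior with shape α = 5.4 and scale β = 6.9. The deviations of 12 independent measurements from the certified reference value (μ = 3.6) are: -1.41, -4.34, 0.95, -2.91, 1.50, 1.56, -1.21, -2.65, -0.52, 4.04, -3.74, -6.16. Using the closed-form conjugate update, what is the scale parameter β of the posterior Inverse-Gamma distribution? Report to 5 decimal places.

62.84485

With known mean μ and an Inverse-Gamma(α, β) prior on σ², the Normal likelihood is conjugate: posterior is Inv-Gamma(α + n/2, β + Σ(xᵢ−μ)²/2).
Σ(xᵢ−μ)² = (-1.41)² + (-4.34)² + (0.95)² + (-2.91)² + (1.50)² + (1.56)² + (-1.21)² + (-2.65)² + (-0.52)² + (4.04)² + (-3.74)² + (-6.16)² = 111.8897.
Posterior: Inv-Gamma(5.4 + 12/2, 6.9 + 111.8897/2) = Inv-Gamma(11.40, 62.84485).
Posterior β = 62.84485.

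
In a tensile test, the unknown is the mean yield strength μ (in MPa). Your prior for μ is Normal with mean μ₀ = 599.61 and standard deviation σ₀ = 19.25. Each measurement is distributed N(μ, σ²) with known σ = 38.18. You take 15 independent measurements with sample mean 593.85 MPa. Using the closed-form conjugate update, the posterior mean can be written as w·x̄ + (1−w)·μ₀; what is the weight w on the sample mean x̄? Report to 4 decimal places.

For Normal data with known variance σ², a Normal(μ₀, σ₀²) prior on μ is conjugate. Posterior precision = 1/σ₀² + n/σ²; posterior mean is the precision-weighted average of μ₀ and x̄.
σ₀² = 19.25² = 370.5625, σ² = 38.18² = 1457.7124. Prior precision 1/σ₀² = 1/370.5625; data precision n/σ² = 15/1457.7124.
w = (n/σ²)/(1/σ₀² + n/σ²) = n·σ₀²/(σ² + n·σ₀²) = 15·370.5625/(1457.7124 + 15·370.5625) = 5558.4375/7016.1499 = 0.7922.

0.7922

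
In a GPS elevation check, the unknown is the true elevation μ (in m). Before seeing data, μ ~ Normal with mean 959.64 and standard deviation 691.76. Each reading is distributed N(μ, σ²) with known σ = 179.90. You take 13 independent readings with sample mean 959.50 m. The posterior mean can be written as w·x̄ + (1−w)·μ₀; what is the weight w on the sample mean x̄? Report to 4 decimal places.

0.9948

For Normal data with known variance σ², a Normal(μ₀, σ₀²) prior on μ is conjugate. Posterior precision = 1/σ₀² + n/σ²; posterior mean is the precision-weighted average of μ₀ and x̄.
σ₀² = 691.76² = 478531.8976, σ² = 179.90² = 32364.01. Prior precision 1/σ₀² = 1/478531.8976; data precision n/σ² = 13/32364.01.
w = (n/σ²)/(1/σ₀² + n/σ²) = n·σ₀²/(σ² + n·σ₀²) = 13·478531.8976/(32364.01 + 13·478531.8976) = 6220914.6688/6253278.6788 = 0.9948.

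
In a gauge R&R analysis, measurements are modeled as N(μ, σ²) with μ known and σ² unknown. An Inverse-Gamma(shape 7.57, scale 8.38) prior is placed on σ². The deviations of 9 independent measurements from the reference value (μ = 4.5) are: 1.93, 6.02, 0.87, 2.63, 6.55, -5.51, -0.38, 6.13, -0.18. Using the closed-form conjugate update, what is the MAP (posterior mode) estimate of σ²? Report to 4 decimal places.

6.7106

With known mean μ and an Inverse-Gamma(α, β) prior on σ², the Normal likelihood is conjugate: posterior is Inv-Gamma(α + n/2, β + Σ(xᵢ−μ)²/2).
Σ(xᵢ−μ)² = (1.93)² + (6.02)² + (0.87)² + (2.63)² + (6.55)² + (-5.51)² + (-0.38)² + (6.13)² + (-0.18)² = 158.6554.
Posterior: Inv-Gamma(7.57 + 9/2, 8.38 + 158.6554/2) = Inv-Gamma(12.07, 87.70770).
Mode = β/(α+1) = 87.70770/13.07 = 6.7106.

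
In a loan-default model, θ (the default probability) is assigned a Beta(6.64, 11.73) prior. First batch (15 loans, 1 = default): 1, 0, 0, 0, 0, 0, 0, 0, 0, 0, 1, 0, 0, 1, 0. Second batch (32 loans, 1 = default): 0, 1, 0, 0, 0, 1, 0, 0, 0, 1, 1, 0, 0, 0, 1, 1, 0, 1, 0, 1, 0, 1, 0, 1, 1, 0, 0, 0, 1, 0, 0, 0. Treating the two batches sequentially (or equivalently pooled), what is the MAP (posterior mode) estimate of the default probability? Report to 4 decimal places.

0.3257

The Beta prior is conjugate to a Binomial/Bernoulli likelihood; the update adds successes to α and failures to β.
After batch 1: Beta(6.64+3, 11.73+12) = Beta(9.64, 23.73).
After batch 2: Beta(9.64+12, 23.73+20) = Beta(21.64, 43.73).
Mode of Beta(a,b) for a,b>1 is (a−1)/(a+b−2) = 20.64/63.37 = 0.3257.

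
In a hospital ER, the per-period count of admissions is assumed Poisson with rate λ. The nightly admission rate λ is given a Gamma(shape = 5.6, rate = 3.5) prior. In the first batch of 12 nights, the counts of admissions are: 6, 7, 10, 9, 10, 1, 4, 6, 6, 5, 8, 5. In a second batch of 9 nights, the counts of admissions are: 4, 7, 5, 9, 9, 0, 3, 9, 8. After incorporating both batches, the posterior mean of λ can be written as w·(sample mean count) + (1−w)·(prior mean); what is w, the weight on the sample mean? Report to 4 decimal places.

0.8571

With a Gamma(shape α, rate β) prior, the Poisson likelihood is conjugate: the posterior is Gamma(α + ΣXᵢ, β + n).
Total number of nights: n = 12 + 9 = 21.
Posterior mean = (α₀+S)/(β₀+n) = [n/(β₀+n)]·(S/n) + [β₀/(β₀+n)]·(α₀/β₀), so only n and β₀ enter the weight.
Weight on data w = n/(β₀+n) = 21/(3.5+21) = 21/24.5 = 0.8571.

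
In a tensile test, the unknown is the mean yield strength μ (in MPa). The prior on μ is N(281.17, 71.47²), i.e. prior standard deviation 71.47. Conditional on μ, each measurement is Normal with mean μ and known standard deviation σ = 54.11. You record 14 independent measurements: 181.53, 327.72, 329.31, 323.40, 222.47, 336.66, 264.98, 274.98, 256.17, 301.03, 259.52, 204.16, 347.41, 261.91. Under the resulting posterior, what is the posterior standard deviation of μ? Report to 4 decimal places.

For Normal data with known variance σ², a Normal(μ₀, σ₀²) prior on μ is conjugate. Posterior precision = 1/σ₀² + n/σ²; posterior mean is the precision-weighted average of μ₀ and x̄.
σ₀² = 71.47² = 5107.9609, σ² = 54.11² = 2927.8921; σ² + n·σ₀² = 2927.8921 + 14·5107.9609 = 74439.3447.
Posterior precision = 1/σ₀² + n/σ² = 1/5107.9609 + 14/2927.8921 = (σ² + n·σ₀²)/(σ₀²σ²) = 74439.3447/(5107.9609·2927.8921); posterior variance σₙ² = σ₀²σ²/(σ² + n·σ₀²) = 5107.9609·2927.8921/74439.3447 = 200.909323.
Posterior SD = √σₙ² = √(5107.9609·2927.8921/74439.3447) = 14.1742.

14.1742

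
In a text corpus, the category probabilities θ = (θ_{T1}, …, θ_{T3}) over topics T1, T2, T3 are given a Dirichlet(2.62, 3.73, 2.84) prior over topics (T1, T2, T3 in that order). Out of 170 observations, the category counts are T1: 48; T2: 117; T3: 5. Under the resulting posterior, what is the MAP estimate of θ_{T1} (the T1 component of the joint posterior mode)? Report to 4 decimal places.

0.2816

The Dirichlet prior is conjugate to the Multinomial likelihood: each posterior αⱼ = prior αⱼ + observed count nⱼ.
Posterior concentration: (50.62, 120.73, 7.84), total = 179.19.
Joint mode component: (α_{T1}−1)/(Σα−K) = 49.62/176.19 = 0.2816.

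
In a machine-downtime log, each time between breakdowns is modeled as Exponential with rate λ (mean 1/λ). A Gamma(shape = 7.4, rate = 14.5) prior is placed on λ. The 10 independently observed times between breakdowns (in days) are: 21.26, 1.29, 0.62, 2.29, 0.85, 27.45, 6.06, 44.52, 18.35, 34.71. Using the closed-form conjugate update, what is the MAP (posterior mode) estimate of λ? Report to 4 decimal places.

0.0954

With a Gamma(shape α, rate β) prior on the exponential rate λ, the posterior after n observations with total T = Σxᵢ is Gamma(α+n, β+T).
Sum of observations T = 157.40 days; n = 10.
Posterior: Gamma(7.4+10, 14.5+157.40) = Gamma(17.4, 171.90).
Mode = (α−1)/β = 0.0954.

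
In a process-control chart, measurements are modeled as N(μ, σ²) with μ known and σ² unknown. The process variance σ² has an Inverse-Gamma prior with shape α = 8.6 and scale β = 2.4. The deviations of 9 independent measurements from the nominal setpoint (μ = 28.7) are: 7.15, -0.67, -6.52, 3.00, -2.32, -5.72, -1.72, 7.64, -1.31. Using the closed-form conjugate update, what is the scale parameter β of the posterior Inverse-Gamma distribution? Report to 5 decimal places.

With known mean μ and an Inverse-Gamma(α, β) prior on σ², the Normal likelihood is conjugate: posterior is Inv-Gamma(α + n/2, β + Σ(xᵢ−μ)²/2).
Σ(xᵢ−μ)² = (7.15)² + (-0.67)² + (-6.52)² + (3.00)² + (-2.32)² + (-5.72)² + (-1.72)² + (7.64)² + (-1.31)² = 204.2267.
Posterior: Inv-Gamma(8.6 + 9/2, 2.4 + 204.2267/2) = Inv-Gamma(13.10, 104.51335).
Posterior β = 104.51335.

104.51335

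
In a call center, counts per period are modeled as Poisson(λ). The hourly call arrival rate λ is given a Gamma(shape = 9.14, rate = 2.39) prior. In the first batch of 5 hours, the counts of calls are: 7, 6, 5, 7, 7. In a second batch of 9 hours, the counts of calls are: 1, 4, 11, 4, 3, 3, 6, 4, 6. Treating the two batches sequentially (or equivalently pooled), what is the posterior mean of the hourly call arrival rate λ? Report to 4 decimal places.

With a Gamma(shape α, rate β) prior, the Poisson likelihood is conjugate: the posterior is Gamma(α + ΣXᵢ, β + n).
Batch 1: sum of counts S = 32 over n = 5 hours.
After batch 1: Gamma(α+S, β+n) = Gamma(9.14+32, 2.39+5) = Gamma(41.14, 7.39).
Batch 2: sum of counts S = 42 over n = 9 hours.
After batch 2: Gamma(α+S, β+n) = Gamma(41.14+42, 7.39+9) = Gamma(83.14, 16.39).
Posterior mean = α/β = 83.14/16.39 = 5.0726.

5.0726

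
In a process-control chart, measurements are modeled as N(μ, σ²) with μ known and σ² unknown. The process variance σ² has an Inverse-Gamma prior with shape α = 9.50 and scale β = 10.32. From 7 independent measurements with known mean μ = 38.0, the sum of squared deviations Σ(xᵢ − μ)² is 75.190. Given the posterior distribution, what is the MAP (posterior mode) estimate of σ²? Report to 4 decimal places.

3.4225

With known mean μ and an Inverse-Gamma(α, β) prior on σ², the Normal likelihood is conjugate: posterior is Inv-Gamma(α + n/2, β + Σ(xᵢ−μ)²/2).
Posterior: Inv-Gamma(9.50 + 7/2, 10.32 + 75.190/2) = Inv-Gamma(13.00, 47.9150).
Mode = β/(α+1) = 47.9150/14.00 = 3.4225.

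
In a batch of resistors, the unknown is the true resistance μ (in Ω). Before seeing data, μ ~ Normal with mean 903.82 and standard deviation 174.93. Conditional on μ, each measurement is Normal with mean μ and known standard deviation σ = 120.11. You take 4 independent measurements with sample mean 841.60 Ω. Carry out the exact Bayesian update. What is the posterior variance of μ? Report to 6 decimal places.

For Normal data with known variance σ², a Normal(μ₀, σ₀²) prior on μ is conjugate. Posterior precision = 1/σ₀² + n/σ²; posterior mean is the precision-weighted average of μ₀ and x̄.
σ₀² = 174.93² = 30600.5049, σ² = 120.11² = 14426.4121; σ² + n·σ₀² = 14426.4121 + 4·30600.5049 = 136828.4317.
Posterior precision = 1/σ₀² + n/σ² = 1/30600.5049 + 4/14426.4121 = (σ² + n·σ₀²)/(σ₀²σ²) = 136828.4317/(30600.5049·14426.4121); posterior variance σₙ² = σ₀²σ²/(σ² + n·σ₀²) = 30600.5049·14426.4121/136828.4317 = 3226.343302.

3226.343302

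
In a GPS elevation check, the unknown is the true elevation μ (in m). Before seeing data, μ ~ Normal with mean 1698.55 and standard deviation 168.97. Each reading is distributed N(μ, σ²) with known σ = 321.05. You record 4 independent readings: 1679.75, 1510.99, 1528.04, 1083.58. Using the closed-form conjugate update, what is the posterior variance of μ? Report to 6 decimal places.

13544.148528

For Normal data with known variance σ², a Normal(μ₀, σ₀²) prior on μ is conjugate. Posterior precision = 1/σ₀² + n/σ²; posterior mean is the precision-weighted average of μ₀ and x̄.
σ₀² = 168.97² = 28550.8609, σ² = 321.05² = 103073.1025; σ² + n·σ₀² = 103073.1025 + 4·28550.8609 = 217276.5461.
Posterior precision = 1/σ₀² + n/σ² = 1/28550.8609 + 4/103073.1025 = (σ² + n·σ₀²)/(σ₀²σ²) = 217276.5461/(28550.8609·103073.1025); posterior variance σₙ² = σ₀²σ²/(σ² + n·σ₀²) = 28550.8609·103073.1025/217276.5461 = 13544.148528.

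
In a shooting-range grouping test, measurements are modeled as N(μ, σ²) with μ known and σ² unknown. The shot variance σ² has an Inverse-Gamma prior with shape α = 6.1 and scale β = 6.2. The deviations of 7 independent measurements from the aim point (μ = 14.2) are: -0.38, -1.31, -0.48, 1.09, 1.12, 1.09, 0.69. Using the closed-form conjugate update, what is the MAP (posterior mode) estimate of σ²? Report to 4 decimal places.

0.8772

With known mean μ and an Inverse-Gamma(α, β) prior on σ², the Normal likelihood is conjugate: posterior is Inv-Gamma(α + n/2, β + Σ(xᵢ−μ)²/2).
Σ(xᵢ−μ)² = (-0.38)² + (-1.31)² + (-0.48)² + (1.09)² + (1.12)² + (1.09)² + (0.69)² = 6.1976.
Posterior: Inv-Gamma(6.1 + 7/2, 6.2 + 6.1976/2) = Inv-Gamma(9.60, 9.29880).
Mode = β/(α+1) = 9.29880/10.60 = 0.8772.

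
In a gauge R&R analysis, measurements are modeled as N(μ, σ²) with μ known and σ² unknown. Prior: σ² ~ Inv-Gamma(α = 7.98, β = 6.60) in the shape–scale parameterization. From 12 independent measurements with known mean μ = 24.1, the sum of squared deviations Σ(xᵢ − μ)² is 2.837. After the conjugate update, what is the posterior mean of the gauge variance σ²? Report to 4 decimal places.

With known mean μ and an Inverse-Gamma(α, β) prior on σ², the Normal likelihood is conjugate: posterior is Inv-Gamma(α + n/2, β + Σ(xᵢ−μ)²/2).
Posterior: Inv-Gamma(7.98 + 12/2, 6.60 + 2.837/2) = Inv-Gamma(13.98, 8.0185).
E[σ²|data] = β/(α−1) = 8.0185/12.98 = 0.6178.

0.6178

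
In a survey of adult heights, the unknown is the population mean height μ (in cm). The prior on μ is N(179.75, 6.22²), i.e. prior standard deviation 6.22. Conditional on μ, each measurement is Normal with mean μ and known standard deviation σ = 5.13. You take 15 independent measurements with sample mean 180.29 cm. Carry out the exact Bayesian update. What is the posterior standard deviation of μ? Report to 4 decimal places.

For Normal data with known variance σ², a Normal(μ₀, σ₀²) prior on μ is conjugate. Posterior precision = 1/σ₀² + n/σ²; posterior mean is the precision-weighted average of μ₀ and x̄.
σ₀² = 6.22² = 38.6884, σ² = 5.13² = 26.3169; σ² + n·σ₀² = 26.3169 + 15·38.6884 = 606.6429.
Posterior precision = 1/σ₀² + n/σ² = 1/38.6884 + 15/26.3169 = (σ² + n·σ₀²)/(σ₀²σ²) = 606.6429/(38.6884·26.3169); posterior variance σₙ² = σ₀²σ²/(σ² + n·σ₀²) = 38.6884·26.3169/606.6429 = 1.678349.
Posterior SD = √σₙ² = √(38.6884·26.3169/606.6429) = 1.2955.

1.2955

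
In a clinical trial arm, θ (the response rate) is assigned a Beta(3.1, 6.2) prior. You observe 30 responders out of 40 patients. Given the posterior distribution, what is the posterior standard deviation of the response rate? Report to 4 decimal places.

0.0662

The Beta prior is conjugate to a Binomial/Bernoulli likelihood; the update adds successes to α and failures to β.
Posterior: Beta(α+k, β+n−k) = Beta(3.1+30, 6.2+10) = Beta(33.1, 16.2).
Var = αβ/((α+β)²(α+β+1)) = 33.1·16.2/(49.3²·50.3) = 0.00438613; SD = √0.00438613 = 0.0662.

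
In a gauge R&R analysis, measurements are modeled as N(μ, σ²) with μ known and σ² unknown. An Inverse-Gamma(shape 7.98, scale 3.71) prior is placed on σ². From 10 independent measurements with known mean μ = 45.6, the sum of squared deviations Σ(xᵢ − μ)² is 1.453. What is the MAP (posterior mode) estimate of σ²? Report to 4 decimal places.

0.3173

With known mean μ and an Inverse-Gamma(α, β) prior on σ², the Normal likelihood is conjugate: posterior is Inv-Gamma(α + n/2, β + Σ(xᵢ−μ)²/2).
Posterior: Inv-Gamma(7.98 + 10/2, 3.71 + 1.453/2) = Inv-Gamma(12.98, 4.4365).
Mode = β/(α+1) = 4.4365/13.98 = 0.3173.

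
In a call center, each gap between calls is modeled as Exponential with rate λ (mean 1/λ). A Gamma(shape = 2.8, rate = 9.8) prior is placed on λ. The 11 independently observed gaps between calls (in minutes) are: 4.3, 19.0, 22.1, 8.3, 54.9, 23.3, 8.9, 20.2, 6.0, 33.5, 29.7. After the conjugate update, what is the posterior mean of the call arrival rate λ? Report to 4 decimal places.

With a Gamma(shape α, rate β) prior on the exponential rate λ, the posterior after n observations with total T = Σxᵢ is Gamma(α+n, β+T).
Sum of observations T = 230.2 minutes; n = 11.
Posterior: Gamma(2.8+11, 9.8+230.2) = Gamma(13.8, 240.0).
Posterior mean of λ = α/β = 13.8/240.0 = 0.0575.

0.0575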